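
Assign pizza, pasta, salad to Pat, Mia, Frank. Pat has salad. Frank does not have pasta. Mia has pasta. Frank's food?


From clues:
  Mia → pasta
  Pat → salad
By elimination, Frank gets the remaining.

pizza


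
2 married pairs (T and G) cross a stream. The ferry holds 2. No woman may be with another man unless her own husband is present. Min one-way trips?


Label couples T and G.
1. WT+WG → (far: WT,WG; near: HT,HG)
2. WT ←   (far: WG; near: HT,HG,WT)
3. HT+HG → (far: HT,HG,WG; near: WT)
4. HT ←   (far: HG,WG; near: HT,WT)  — HT returns, since WT is alone on near bank
5. HT+WT → (far: all four; near: empty)
Every state respects the constraint.
Minimum trips = 5

5


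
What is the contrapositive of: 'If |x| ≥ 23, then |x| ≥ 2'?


Original: If |x| ≥ 23, then |x| ≥ 2
Contrapositive: If ¬Q, then ¬P
Negate Q: not (|x| ≥ 2)
Negate P: not (|x| ≥ 23)

If not (|x| ≥ 2), then not (|x| ≥ 23).


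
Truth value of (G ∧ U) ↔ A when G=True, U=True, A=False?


G = True, U = True, A = False
Expression: (G ∧ U) ↔ A
Step 1: G ∧ U = True AND True = True
Step 2: (True) ↔ A = (True iff False) = False

False


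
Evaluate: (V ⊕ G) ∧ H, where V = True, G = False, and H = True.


V = True, G = False, H = True
Step 1: V ⊕ G = True XOR False = True
Step 2: True ∧ H = True AND True = True
XOR true when exactly one of V,G is true; then AND with H.

True


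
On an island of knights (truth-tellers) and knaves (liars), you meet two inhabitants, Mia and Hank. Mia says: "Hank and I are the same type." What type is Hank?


Mia says: "Hank and I are the same type."
Case 1: Mia is a Knight (truth-teller)
  Statement is true → they ARE the same → Hank is also a Knight
Case 2: Mia is a Knave (liar)
  Statement is false → they are NOT the same → Hank is a Knight
In both cases, Hank is a Knight.

Knight


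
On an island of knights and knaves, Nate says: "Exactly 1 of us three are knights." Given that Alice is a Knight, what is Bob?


Nate claims exactly 1 knights among Nate, Alice, Bob.
Given: Alice is a Knight.

Case 1: Nate is a Knight (tells truth)
  Then exactly 1 of the three are knights.
  Counting Nate, Alice: 2 knight(s) so far. Need -1 more → impossible.
Case 2: Nate is a Knave (lies)
  Then the count is NOT 1.
  If Bob = Knave, count = 1 = 1 → claim would be true, contradicts lie.
  If Bob = Knight, count = 2 ≠ 1 → lie confirmed ✓

Bob is a Knight.

Knight


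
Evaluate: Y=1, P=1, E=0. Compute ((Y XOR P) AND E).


Y XOR P = 1^1 = 0
0 AND 0 = 0

0


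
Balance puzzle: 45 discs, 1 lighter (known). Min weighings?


Each weighing has 3 outcomes (left heavy / balance / right heavy), so k weighings distinguish at most 3^k cases; splitting into three near-equal groups achieves this.
Need 3^k ≥ 45: 3^3 = 27 < 45 ≤ 3^4 = 81
k = ⌈log₃(45)⌉ = 4

4


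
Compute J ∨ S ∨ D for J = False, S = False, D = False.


J = False, S = False, D = False
Step 1: J ∨ S = False OR False = False
Step 2: False ∨ D = False OR False = False
OR is true when at least one operand is true.

False


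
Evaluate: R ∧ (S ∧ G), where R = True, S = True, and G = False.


R = True, S = True, G = False
Step 1: S ∧ G = True AND False = False
Step 2: R ∧ False = True AND False = False
AND is true only when ALL operands are true.

False


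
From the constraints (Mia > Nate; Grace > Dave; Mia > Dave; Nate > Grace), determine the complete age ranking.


Constraints: Mia > Nate; Grace > Dave; Mia > Dave; Nate > Grace
Method: at each step, the next-highest is the one remaining person who never appears on the smaller side of a constraint between remaining people.
  Step 1: remaining {Dave, Nate, Grace, Mia}; on the smaller side: {Dave, Nate, Grace} → Mia is next (Mia > Nate; Mia > Dave).
  Step 2: remaining {Dave, Nate, Grace}; on the smaller side: {Dave, Grace} → Nate is next (Nate > Grace).
  Step 3: remaining {Dave, Grace}; on the smaller side: {Dave} → Grace is next (Grace > Dave).
  Step 4: only Dave remains → lowest.
Final ranking (highest to lowest):

Mia > Nate > Grace > Dave


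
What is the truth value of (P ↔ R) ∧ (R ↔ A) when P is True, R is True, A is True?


P = True, R = True, A = True
Step 1: P ↔ R is true when P and R have the same value. Result: True
Step 2: R ↔ A is true when R and A have the same value. Result: True
Step 3: True ∧ True = True

True


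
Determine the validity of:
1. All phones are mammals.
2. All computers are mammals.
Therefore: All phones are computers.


Premise 1: All phones are mammals.
Premise 2: All computers are mammals.
Conclusion: All phones are computers.
Fallacy: undistributed middle. mammals is predicate in both.
Counterexample: phones and computers could be disjoint subsets of mammals.

Invalid


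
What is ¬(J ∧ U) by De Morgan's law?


De Morgan's law: ¬(P ∧ Q) ≡ ¬P ∨ ¬Q
¬(J ∧ U) = ¬J ∨ ¬U

¬J ∨ ¬U


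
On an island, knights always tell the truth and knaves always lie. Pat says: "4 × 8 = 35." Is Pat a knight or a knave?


Statement: "4 × 8 = 35."
Actual: 4 × 8 = 32
Claimed: 35
Statement is FALSE → Pat lies → Knave

Knave


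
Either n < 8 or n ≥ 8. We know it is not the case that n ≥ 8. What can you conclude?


Disjunctive syllogism: P ∨ Q, ¬P ⊢ Q
Disjunction: n < 8 ∨ n ≥ 8
We know it is not the case that n ≥ 8.
By disjunctive syllogism, the other disjunct must be true.

n < 8


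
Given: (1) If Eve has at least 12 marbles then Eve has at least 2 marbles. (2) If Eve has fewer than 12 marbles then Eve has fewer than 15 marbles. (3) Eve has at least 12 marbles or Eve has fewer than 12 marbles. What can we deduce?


Constructive dilemma: (P → Q) ∧ (R → S), P ∨ R ⊢ Q ∨ S
Premise 1: Eve has at least 12 marbles → Eve has at least 2 marbles
Premise 2: Eve has fewer than 12 marbles → Eve has fewer than 15 marbles
Premise 3: Eve has at least 12 marbles ∨ Eve has fewer than 12 marbles
Case 1: Assuming Eve has at least 12 marbles, then by Premise 1, Eve has at least 2 marbles.
Case 2: Assuming Eve has fewer than 12 marbles, then by Premise 2, Eve has fewer than 15 marbles.
Since one of Eve has at least 12 marbles or Eve has fewer than 12 marbles must hold, we get Eve has at least 2 marbles or Eve has fewer than 15 marbles.

Eve has at least 2 marbles or Eve has fewer than 15 marbles.


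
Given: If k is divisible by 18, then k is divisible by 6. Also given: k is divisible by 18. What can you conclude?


Modus ponens: P → Q, P ⊢ Q
P: k is divisible by 18
Q: k is divisible by 6
We have P → Q and P is true.
By modus ponens, Q must be true.

k is divisible by 6


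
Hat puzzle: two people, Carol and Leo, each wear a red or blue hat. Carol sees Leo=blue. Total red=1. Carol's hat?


Total red = 1, Leo = blue
Red accounted for: 0
Remaining for Carol: 1
Carol's hat is red.

red


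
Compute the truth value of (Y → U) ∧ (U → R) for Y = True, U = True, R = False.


Y = True, U = True, R = False
Step 1: Y → U is false only when Y=True and U=False. Result: True
Step 2: U → R is false only when U=True and R=False. Result: False
Step 3: True ∧ False = False

False


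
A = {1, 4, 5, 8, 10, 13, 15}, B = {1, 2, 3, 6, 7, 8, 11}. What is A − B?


A = {1, 4, 5, 8, 10, 13, 15}
B = {1, 2, 3, 6, 7, 8, 11}
Operation: difference A − B
In A but not B: 4, 5, 10, 13, 15

{4, 5, 10, 13, 15}


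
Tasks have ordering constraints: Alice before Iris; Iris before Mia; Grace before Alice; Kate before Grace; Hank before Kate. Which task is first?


Constraints: Alice before Iris; Iris before Mia; Grace before Alice; Kate before Grace; Hank before Kate
The first task can have nothing scheduled before it, so it must never appear on the right of a 'before'.
Tasks appearing after some 'before': Iris, Mia, Alice, Grace, Kate.
The only task not in that list is Hank → it is first.

Hank


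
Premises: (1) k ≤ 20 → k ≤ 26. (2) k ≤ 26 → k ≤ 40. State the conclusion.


Hypothetical syllogism: P → Q, Q → R ⊢ P → R
Premise 1: k ≤ 20 → k ≤ 26
Premise 2: k ≤ 26 → k ≤ 40
Chain the implications: the middle term (k ≤ 26) links the two.
Conclusion: If k ≤ 20, then k ≤ 40.

If k ≤ 20, then k ≤ 40.


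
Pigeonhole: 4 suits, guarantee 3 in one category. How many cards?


Pigeonhole: to guarantee k in one of n categories, need (k-1)×n + 1.
k = 3, n = 4
Minimum = (3-1) × 4 + 1 = 2 × 4 + 1

9


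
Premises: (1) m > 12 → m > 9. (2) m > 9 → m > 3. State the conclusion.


Hypothetical syllogism: P → Q, Q → R ⊢ P → R
Premise 1: m > 12 → m > 9
Premise 2: m > 9 → m > 3
Chain the implications: the middle term (m > 9) links the two.
Conclusion: If m > 12, then m > 3.

If m > 12, then m > 3.


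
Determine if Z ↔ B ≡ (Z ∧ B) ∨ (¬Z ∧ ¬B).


Expression 1: Z ↔ B
Expression 2: (Z ∧ B) ∨ (¬Z ∧ ¬B)
Truth table (Z B | Expr1 Expr2):
  T T |   T     T
  T F |   F     F
  F T |   F     F
  F F |   T     T
All 4 rows agree, so the expressions are logically equivalent.

Yes


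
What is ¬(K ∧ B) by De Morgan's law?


De Morgan's law: ¬(P ∧ Q) ≡ ¬P ∨ ¬Q
¬(K ∧ B) = ¬K ∨ ¬B

¬K ∨ ¬B


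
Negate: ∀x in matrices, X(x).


Original: ∀x X(x)
Rule: ¬∀→∃, ¬∃→∀, negate predicate.
Negation: ∃x ¬X(x)

∃x ¬X(x)


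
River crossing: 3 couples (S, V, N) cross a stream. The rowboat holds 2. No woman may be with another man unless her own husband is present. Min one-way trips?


Label couples S, V, N (H = husband, W = wife).
Counting alone: 6 people, the rowboat carries 2 and someone must bring it back, so each round trip nets at most +1 on the far side until the last crossing → at least 9 trips. The jealousy constraint makes 9 impossible; the shortest valid schedule has 11:
1. WS+WV →  (far: WS,WV; near: HS,HV,HN,WN)
2. WS ←       (far: WV; near: HS,HV,HN,WS,WN)
3. WS+WN →  (far: WS,WV,WN; near: HS,HV,HN)
4. WS ←       (far: WV,WN; near: HS,HV,HN,WS)
5. HV+HN →  (far: HV,WV,HN,WN; near: HS,WS)
6. HV+WV ←  (far: HN,WN; near: HS,WS,HV,WV)
7. HS+HV →  (far: HS,HV,HN,WN; near: WS,WV)
8. WN ←       (far: HS,HV,HN; near: WS,WV,WN)
9. WS+WV →  (far: HS,WS,HV,WV,HN; near: WN)
10. HN ←      (far: HS,WS,HV,WV; near: HN,WN)
11. HN+WN → (far: all six; near: empty)
In every state each wife is either with her husband or with no other man.
Minimum trips = 11

11


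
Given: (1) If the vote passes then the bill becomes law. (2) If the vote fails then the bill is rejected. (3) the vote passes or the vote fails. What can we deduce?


Constructive dilemma: (P → Q) ∧ (R → S), P ∨ R ⊢ Q ∨ S
Premise 1: the vote passes → the bill becomes law
Premise 2: the vote fails → the bill is rejected
Premise 3: the vote passes ∨ the vote fails
Case 1: Assuming the vote passes, then by Premise 1, the bill becomes law.
Case 2: Assuming the vote fails, then by Premise 2, the bill is rejected.
Since one of the vote passes or the vote fails must hold, we get the bill becomes law or the bill is rejected.

The bill becomes law or the bill is rejected.


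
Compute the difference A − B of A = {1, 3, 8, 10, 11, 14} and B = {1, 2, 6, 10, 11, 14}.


A = {1, 3, 8, 10, 11, 14}
B = {1, 2, 6, 10, 11, 14}
Operation: difference A − B
In A but not B: 3, 8

{3, 8}


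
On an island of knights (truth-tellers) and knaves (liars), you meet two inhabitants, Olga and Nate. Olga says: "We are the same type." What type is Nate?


Olga says: "We are the same type."
Case 1: Olga is a Knight (truth-teller)
  Statement is true → they ARE the same → Nate is also a Knight
Case 2: Olga is a Knave (liar)
  Statement is false → they are NOT the same → Nate is a Knight
In both cases, Nate is a Knight.

Knight


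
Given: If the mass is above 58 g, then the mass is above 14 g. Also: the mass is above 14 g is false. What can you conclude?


Modus tollens: P → Q, ¬Q ⊢ ¬P
P: the mass is above 58 g
Q: the mass is above 14 g
We have P → Q and Q is false.
By modus tollens, P must be false.

It is not the case that the mass is above 58 g


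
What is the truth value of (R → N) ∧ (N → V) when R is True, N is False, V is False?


R = True, N = False, V = False
Step 1: R → N is false only when R=True and N=False. Result: False
Step 2: N → V is false only when N=True and V=False. Result: True
Step 3: False ∧ True = False

False


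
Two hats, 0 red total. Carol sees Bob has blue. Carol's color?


Total red = 0, Bob = blue
Red accounted for: 0
Remaining for Carol: 0
Carol's hat is blue.

blue


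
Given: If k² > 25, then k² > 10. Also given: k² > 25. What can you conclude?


Modus ponens: P → Q, P ⊢ Q
P: k² > 25
Q: k² > 10
We have P → Q and P is true.
By modus ponens, Q must be true.

k² > 10


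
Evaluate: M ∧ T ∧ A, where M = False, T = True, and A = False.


M = False, T = True, A = False
Step 1: M ∧ T = False AND True = False
Step 2: (False) ∧ A = (False) AND False = False
AND is true only when ALL operands are true.

False


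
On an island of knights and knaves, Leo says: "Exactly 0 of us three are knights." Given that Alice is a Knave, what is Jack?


Leo claims exactly 0 knights among Leo, Alice, Jack.
Given: Alice is a Knave.

Case 1: Leo is a Knight (tells truth)
  Then exactly 0 of the three are knights.
  Counting Leo, Alice: 1 knight(s) so far. Need -1 more → impossible.
Case 2: Leo is a Knave (lies)
  Then the count is NOT 0.
  If Jack = Knave, count = 0 = 0 → claim would be true, contradicts lie.
  If Jack = Knight, count = 1 ≠ 0 → lie confirmed ✓

Jack is a Knight.

Knight


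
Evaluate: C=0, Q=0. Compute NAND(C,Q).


C AND Q = 0
NOT(0) = 1

1


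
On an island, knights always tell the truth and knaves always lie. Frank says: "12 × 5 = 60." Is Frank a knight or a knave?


Statement: "12 × 5 = 60."
Actual: 12 × 5 = 60
Claimed: 60
Statement is TRUE → Frank tells the truth → Knight

Knight


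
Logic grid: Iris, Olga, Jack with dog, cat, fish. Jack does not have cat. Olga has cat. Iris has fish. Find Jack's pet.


From clues:
  Iris → fish
  Olga → cat
By elimination, Jack gets the remaining.

dog


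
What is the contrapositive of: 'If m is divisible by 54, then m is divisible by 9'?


Original: If m is divisible by 54, then m is divisible by 9
Contrapositive: If ¬Q, then ¬P
Negate Q: not (m is divisible by 9)
Negate P: not (m is divisible by 54)

If not (m is divisible by 9), then not (m is divisible by 54).


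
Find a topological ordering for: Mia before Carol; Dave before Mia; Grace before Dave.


Constraints: Mia before Carol; Dave before Mia; Grace before Dave
Method: repeatedly schedule the remaining task that has no remaining task required before it.
  Step 1: remaining {Dave, Grace, Mia, Carol}; every task except Grace still has a predecessor pending → schedule Grace.
  Step 2: remaining {Dave, Mia, Carol}; every task except Dave still has a predecessor pending → schedule Dave.
  Step 3: remaining {Mia, Carol}; every task except Mia still has a predecessor pending → schedule Mia.
  Step 4: only Carol remains → schedule Carol.
Resulting order:

Grace → Dave → Mia → Carol


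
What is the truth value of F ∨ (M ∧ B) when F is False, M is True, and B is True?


F = False, M = True, B = True
Step 1: M ∧ B = True AND True = True
Step 2: F ∨ True = False OR True = True
AND evaluated first (higher precedence); then OR applied.

True


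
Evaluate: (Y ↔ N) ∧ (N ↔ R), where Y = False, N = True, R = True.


Y = False, N = True, R = True
Step 1: Y ↔ N is true when Y and N have the same value. Result: False
Step 2: N ↔ R is true when N and R have the same value. Result: True
Step 3: False ∧ True = False

False


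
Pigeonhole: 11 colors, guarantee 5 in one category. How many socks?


Pigeonhole: to guarantee k in one of n categories, need (k-1)×n + 1.
k = 5, n = 11
Minimum = (5-1) × 11 + 1 = 4 × 11 + 1

45


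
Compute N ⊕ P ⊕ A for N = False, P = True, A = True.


N = False, P = True, A = True
Step 1: N ⊕ P = False XOR True = True
Step 2: True ⊕ A = True XOR True = False
XOR is true when an odd number of operands are true.

False


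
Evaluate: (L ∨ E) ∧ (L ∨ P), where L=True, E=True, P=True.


L = True, E = True, P = True
Expression: (L ∨ E) ∧ (L ∨ P)
Step 1: L ∨ E = True OR True = True
Step 2: L ∨ P = True OR True = True
Step 3: (True) ∧ (True) = True AND True = True

True


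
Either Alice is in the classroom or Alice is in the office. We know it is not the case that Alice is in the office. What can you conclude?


Disjunctive syllogism: P ∨ Q, ¬P ⊢ Q
Disjunction: Alice is in the classroom ∨ Alice is in the office
We know it is not the case that Alice is in the office.
By disjunctive syllogism, the other disjunct must be true.

Alice is in the classroom


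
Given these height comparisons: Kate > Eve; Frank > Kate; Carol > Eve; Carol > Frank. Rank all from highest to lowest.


Constraints: Kate > Eve; Frank > Kate; Carol > Eve; Carol > Frank
Method: at each step, the next-highest is the one remaining person who never appears on the smaller side of a constraint between remaining people.
  Step 1: remaining {Eve, Carol, Kate, Frank}; on the smaller side: {Eve, Kate, Frank} → Carol is next (Carol > Eve; Carol > Frank).
  Step 2: remaining {Eve, Kate, Frank}; on the smaller side: {Eve, Kate} → Frank is next (Frank > Kate).
  Step 3: remaining {Eve, Kate}; on the smaller side: {Eve} → Kate is next (Kate > Eve).
  Step 4: only Eve remains → lowest.
Final ranking (highest to lowest):

Carol > Frank > Kate > Eve


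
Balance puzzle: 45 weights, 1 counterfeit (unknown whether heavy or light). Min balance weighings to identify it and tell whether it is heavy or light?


Let n = 45. 90 possibilities (n weights × lighter/heavier); each weighing has 3 outcomes.
Bound for k weighings: say the first weighing puts j weights on each pan. If it tips, the 2j weighed weights remain suspects (each with a known direction) and k-1 weighings give 3^(k-1) outcomes; 3^(k-1) is odd, so 2j ≤ 3^(k-1) - 1. If it balances, the n - 2j unweighed weights remain with direction unknown: 2(n - 2j) ≤ 3^(k-1) - 1 by the same parity argument. Adding, n ≤ (3^(k-1) - 1) + (3^(k-1) - 1)/2 = (3^k - 3)/2, and the classical three-group strategy achieves this (3 weights in 2 weighings, 12 in 3, 39 in 4, 120 in 5).
So we need the smallest k with (3^k - 3)/2 ≥ 45.
k = 4: (3^4 - 3)/2 = 39 < 45 ✗
k = 5: (3^5 - 3)/2 = 120 ≥ 45 ✓

5


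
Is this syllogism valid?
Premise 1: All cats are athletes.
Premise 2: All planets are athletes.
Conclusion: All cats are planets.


Premise 1: All cats are athletes.
Premise 2: All planets are athletes.
Conclusion: All cats are planets.
Fallacy: undistributed middle. athletes is predicate in both.
Counterexample: cats and planets could be disjoint subsets of athletes.

Invalid


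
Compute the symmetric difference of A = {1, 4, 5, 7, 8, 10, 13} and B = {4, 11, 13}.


A = {1, 4, 5, 7, 8, 10, 13}
B = {4, 11, 13}
Operation: symmetric difference
In A only: [1, 5, 7, 8, 10], in B only: [11]

{1, 5, 7, 8, 10, 11}


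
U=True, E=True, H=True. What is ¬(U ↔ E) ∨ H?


U = True, E = True, H = True
Expression: ¬(U ↔ E) ∨ H
Step 1: U ↔ E = (True iff True) = True
Step 2: ¬(U ↔ E) = NOT True = False
Step 3: (False) ∨ H = False OR True = True

True


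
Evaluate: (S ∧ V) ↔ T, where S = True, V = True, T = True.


S = True, V = True, T = True
Step 1: S ∧ V = True AND True = True
Step 2: (True) ↔ T: true when both sides have same truth value.
Result: True ↔ True = True

True


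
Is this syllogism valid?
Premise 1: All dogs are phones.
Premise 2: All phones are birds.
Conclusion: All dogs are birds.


Premise 1: All dogs are phones.
Premise 2: All phones are birds.
Conclusion: All dogs are birds.
Barbara syllogism (AAA-1): All A are B, All B are C → All A are C.
Middle term (phones) distributed in premise 2.

Valid


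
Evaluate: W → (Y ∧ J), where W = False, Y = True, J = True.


W = False, Y = True, J = True
Step 1: Y ∧ J = True AND True = True
Step 2: W → (True): false only when W=True and consequent=False.
Result: True

True


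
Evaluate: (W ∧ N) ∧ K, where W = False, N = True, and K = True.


W = False, N = True, K = True
Step 1: W ∧ N = False AND True = False
Step 2: False ∧ K = False AND True = False
AND is true only when ALL operands are true.

False


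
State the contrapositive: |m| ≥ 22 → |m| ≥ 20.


Original: If |m| ≥ 22, then |m| ≥ 20
Contrapositive: If ¬Q, then ¬P
Negate Q: not (|m| ≥ 20)
Negate P: not (|m| ≥ 22)

If not (|m| ≥ 20), then not (|m| ≥ 22).


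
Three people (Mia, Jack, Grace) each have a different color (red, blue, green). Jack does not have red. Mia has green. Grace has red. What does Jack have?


From clues:
  Grace → red
  Mia → green
By elimination, Jack gets the remaining.

blue


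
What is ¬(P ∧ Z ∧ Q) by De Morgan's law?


De Morgan's law: ¬(P ∧ Q ∧ R) ≡ ¬P ∨ ¬Q ∨ ¬R
¬(P ∧ Z ∧ Q) = ¬P ∨ ¬Z ∨ ¬Q

¬P ∨ ¬Z ∨ ¬Q


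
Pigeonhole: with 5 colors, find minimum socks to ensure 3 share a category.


Pigeonhole: to guarantee k in one of n categories, need (k-1)×n + 1.
k = 3, n = 5
Minimum = (3-1) × 5 + 1 = 2 × 5 + 1

11


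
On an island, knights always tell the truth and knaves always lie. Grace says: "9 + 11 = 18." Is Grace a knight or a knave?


Statement: "9 + 11 = 18."
Actual: 9 + 11 = 20
Claimed: 18
Statement is FALSE → Grace lies → Knave

Knave


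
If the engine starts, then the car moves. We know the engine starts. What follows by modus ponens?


Modus ponens: P → Q, P ⊢ Q
P: the engine starts
Q: the car moves
We have P → Q and P is true.
By modus ponens, Q must be true.

The car moves


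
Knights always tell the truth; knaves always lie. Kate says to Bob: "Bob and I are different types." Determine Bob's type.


Kate says: "Bob and I are different types."
Case 1: Kate is a Knight (truth-teller)
  Statement is true → they ARE different → Bob is a Knave
Case 2: Kate is a Knave (liar)
  Statement is false → they are NOT different → Bob is a Knave
In both cases, Bob is a Knave.

Knave


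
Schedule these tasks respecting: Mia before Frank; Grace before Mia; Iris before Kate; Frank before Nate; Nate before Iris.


Constraints: Mia before Frank; Grace before Mia; Iris before Kate; Frank before Nate; Nate before Iris
Method: repeatedly schedule the remaining task that has no remaining task required before it.
  Step 1: remaining {Iris, Kate, Grace, Nate, Mia, Frank}; every task except Grace still has a predecessor pending → schedule Grace.
  Step 2: remaining {Iris, Kate, Nate, Mia, Frank}; every task except Mia still has a predecessor pending → schedule Mia.
  Step 3: remaining {Iris, Kate, Nate, Frank}; every task except Frank still has a predecessor pending → schedule Frank.
  Step 4: remaining {Iris, Kate, Nate}; every task except Nate still has a predecessor pending → schedule Nate.
  Step 5: remaining {Iris, Kate}; every task except Iris still has a predecessor pending → schedule Iris.
  Step 6: only Kate remains → schedule Kate.
Resulting order:

Grace → Mia → Frank → Nate → Iris → Kate


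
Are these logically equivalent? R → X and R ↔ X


Expression 1: R → X
Expression 2: R ↔ X
Truth table (R X | Expr1 Expr2):
  T T |   T     T
  T F |   F     F
  F T |   T     F   ← differ
  F F |   T     T
Counterexample: R=F, X=T gives Expr1 = T but Expr2 = F, so the expressions are NOT logically equivalent.

No


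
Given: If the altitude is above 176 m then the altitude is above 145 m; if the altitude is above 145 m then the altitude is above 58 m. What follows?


Hypothetical syllogism: P → Q, Q → R ⊢ P → R
Premise 1: the altitude is above 176 m → the altitude is above 145 m
Premise 2: the altitude is above 145 m → the altitude is above 58 m
Chain the implications: the middle term (the altitude is above 145 m) links the two.
Conclusion: If the altitude is above 176 m, then the altitude is above 58 m.

If the altitude is above 176 m, then the altitude is above 58 m.


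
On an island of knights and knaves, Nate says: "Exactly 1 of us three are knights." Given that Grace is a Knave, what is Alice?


Nate claims exactly 1 knights among Nate, Grace, Alice.
Given: Grace is a Knave.

Case 1: Nate is a Knight (tells truth)
  Then exactly 1 of the three are knights.
  Counting Nate, Grace: 1 knight(s) so far. Need 0 more → Alice = Knave.
Case 2: Nate is a Knave (lies)
  Then the count is NOT 1.
  If Alice = Knight, count = 1 = 1 → claim would be true, contradicts lie.
  If Alice = Knave, count = 0 ≠ 1 → lie confirmed ✓

Alice is a Knave.

Knave


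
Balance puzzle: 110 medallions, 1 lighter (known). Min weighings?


Each weighing has 3 outcomes (left heavy / balance / right heavy), so k weighings distinguish at most 3^k cases; splitting into three near-equal groups achieves this.
Need 3^k ≥ 110: 3^4 = 81 < 110 ≤ 3^5 = 243
k = ⌈log₃(110)⌉ = 5

5


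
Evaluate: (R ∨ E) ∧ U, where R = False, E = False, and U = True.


R = False, E = False, U = True
Step 1: R ∨ E = False OR False = False
Step 2: False ∧ U = False AND True = False
OR is true when at least one operand is true; AND requires both.

False


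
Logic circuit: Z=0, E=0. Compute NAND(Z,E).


Z AND E = 0
NOT(0) = 1

1


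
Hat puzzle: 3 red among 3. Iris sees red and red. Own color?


Total red = 3, seen red = 2
Own red = 3 - 2 = 1
Iris's hat is red.

red


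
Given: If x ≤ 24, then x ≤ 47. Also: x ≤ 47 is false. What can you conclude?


Modus tollens: P → Q, ¬Q ⊢ ¬P
P: x ≤ 24
Q: x ≤ 47
We have P → Q and Q is false.
By modus tollens, P must be false.

It is not the case that x ≤ 24


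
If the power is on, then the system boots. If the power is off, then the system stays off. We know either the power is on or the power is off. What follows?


Constructive dilemma: (P → Q) ∧ (R → S), P ∨ R ⊢ Q ∨ S
Premise 1: the power is on → the system boots
Premise 2: the power is off → the system stays off
Premise 3: the power is on ∨ the power is off
Case 1: Assuming the power is on, then by Premise 1, the system boots.
Case 2: Assuming the power is off, then by Premise 2, the system stays off.
Since one of the power is on or the power is off must hold, we get the system boots or the system stays off.

The system boots or the system stays off.


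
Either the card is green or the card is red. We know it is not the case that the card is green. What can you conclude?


Disjunctive syllogism: P ∨ Q, ¬P ⊢ Q
Disjunction: the card is green ∨ the card is red
We know it is not the case that the card is green.
By disjunctive syllogism, the other disjunct must be true.

The card is red


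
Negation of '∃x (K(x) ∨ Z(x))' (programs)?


Original: ∃x (K(x) ∨ Z(x))
Rule: ¬∀→∃, ¬∃→∀, negate predicate.
Negation: ∀x (¬K(x) ∧ ¬Z(x))

∀x (¬K(x) ∧ ¬Z(x))


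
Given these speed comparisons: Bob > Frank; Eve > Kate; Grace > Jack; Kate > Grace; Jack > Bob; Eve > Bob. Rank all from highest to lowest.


Constraints: Bob > Frank; Eve > Kate; Grace > Jack; Kate > Grace; Jack > Bob; Eve > Bob
Method: at each step, the next-highest is the one remaining person who never appears on the smaller side of a constraint between remaining people.
  Step 1: remaining {Frank, Jack, Eve, Grace, Bob, Kate}; on the smaller side: {Frank, Jack, Grace, Bob, Kate} → Eve is next (Eve > Kate; Eve > Bob).
  Step 2: remaining {Frank, Jack, Grace, Bob, Kate}; on the smaller side: {Frank, Jack, Grace, Bob} → Kate is next (Kate > Grace).
  Step 3: remaining {Frank, Jack, Grace, Bob}; on the smaller side: {Frank, Jack, Bob} → Grace is next (Grace > Jack).
  Step 4: remaining {Frank, Jack, Bob}; on the smaller side: {Frank, Bob} → Jack is next (Jack > Bob).
  Step 5: remaining {Frank, Bob}; on the smaller side: {Frank} → Bob is next (Bob > Frank).
  Step 6: only Frank remains → lowest.
Final ranking (highest to lowest):

Eve > Kate > Grace > Jack > Bob > Frank


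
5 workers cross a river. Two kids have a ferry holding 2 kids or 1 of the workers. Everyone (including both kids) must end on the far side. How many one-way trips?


Per crossing of one of the workers: kids→, one←, one of the workers→, one← = 4 trips
5 × 4 = 20, + 1 final kids→ = 21
Minimum trips = 21

21


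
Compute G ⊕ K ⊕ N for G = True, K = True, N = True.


G = True, K = True, N = True
Step 1: G ⊕ K = True XOR True = False
Step 2: False ⊕ N = False XOR True = True
XOR is true when an odd number of operands are true.

True


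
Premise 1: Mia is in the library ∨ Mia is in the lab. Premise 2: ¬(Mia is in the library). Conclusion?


Disjunctive syllogism: P ∨ Q, ¬P ⊢ Q
Disjunction: Mia is in the library ∨ Mia is in the lab
We know it is not the case that Mia is in the library.
By disjunctive syllogism, the other disjunct must be true.

Mia is in the lab


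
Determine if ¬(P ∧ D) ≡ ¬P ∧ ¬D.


Expression 1: ¬(P ∧ D)
Expression 2: ¬P ∧ ¬D
Truth table (P D | Expr1 Expr2):
  T T |   F     F
  T F |   T     F   ← differ
  F T |   T     F   ← differ
  F F |   T     T
Counterexample: P=T, D=F gives Expr1 = T but Expr2 = F, so the expressions are NOT logically equivalent.

No


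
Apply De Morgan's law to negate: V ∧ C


De Morgan's law: ¬(P ∧ Q) ≡ ¬P ∨ ¬Q
¬(V ∧ C) = ¬V ∨ ¬C

¬V ∨ ¬C


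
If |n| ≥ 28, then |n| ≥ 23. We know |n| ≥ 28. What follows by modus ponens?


Modus ponens: P → Q, P ⊢ Q
P: |n| ≥ 28
Q: |n| ≥ 23
We have P → Q and P is true.
By modus ponens, Q must be true.

|n| ≥ 23


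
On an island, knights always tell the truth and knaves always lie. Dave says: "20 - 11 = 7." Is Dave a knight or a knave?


Statement: "20 - 11 = 7."
Actual: 20 - 11 = 9
Claimed: 7
Statement is FALSE → Dave lies → Knave

Knave


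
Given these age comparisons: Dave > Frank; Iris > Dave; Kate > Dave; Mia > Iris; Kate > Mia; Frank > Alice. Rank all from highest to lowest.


Constraints: Dave > Frank; Iris > Dave; Kate > Dave; Mia > Iris; Kate > Mia; Frank > Alice
Method: at each step, the next-highest is the one remaining person who never appears on the smaller side of a constraint between remaining people.
  Step 1: remaining {Iris, Mia, Frank, Alice, Kate, Dave}; on the smaller side: {Iris, Mia, Frank, Alice, Dave} → Kate is next (Kate > Dave; Kate > Mia).
  Step 2: remaining {Iris, Mia, Frank, Alice, Dave}; on the smaller side: {Iris, Frank, Alice, Dave} → Mia is next (Mia > Iris).
  Step 3: remaining {Iris, Frank, Alice, Dave}; on the smaller side: {Frank, Alice, Dave} → Iris is next (Iris > Dave).
  Step 4: remaining {Frank, Alice, Dave}; on the smaller side: {Frank, Alice} → Dave is next (Dave > Frank).
  Step 5: remaining {Frank, Alice}; on the smaller side: {Alice} → Frank is next (Frank > Alice).
  Step 6: only Alice remains → lowest.
Final ranking (highest to lowest):

Kate > Mia > Iris > Dave > Frank > Alice


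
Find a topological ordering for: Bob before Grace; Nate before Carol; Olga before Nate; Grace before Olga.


Constraints: Bob before Grace; Nate before Carol; Olga before Nate; Grace before Olga
Method: repeatedly schedule the remaining task that has no remaining task required before it.
  Step 1: remaining {Bob, Olga, Nate, Carol, Grace}; every task except Bob still has a predecessor pending → schedule Bob.
  Step 2: remaining {Olga, Nate, Carol, Grace}; every task except Grace still has a predecessor pending → schedule Grace.
  Step 3: remaining {Olga, Nate, Carol}; every task except Olga still has a predecessor pending → schedule Olga.
  Step 4: remaining {Nate, Carol}; every task except Nate still has a predecessor pending → schedule Nate.
  Step 5: only Carol remains → schedule Carol.
Resulting order:

Bob → Grace → Olga → Nate → Carol


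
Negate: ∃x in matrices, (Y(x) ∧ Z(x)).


Original: ∃x (Y(x) ∧ Z(x))
Rule: ¬∀→∃, ¬∃→∀, negate predicate.
Negation: ∀x (¬Y(x) ∨ ¬Z(x))

∀x (¬Y(x) ∨ ¬Z(x))


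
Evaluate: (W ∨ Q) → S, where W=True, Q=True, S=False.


W = True, Q = True, S = False
Expression: (W ∨ Q) → S
Step 1: W ∨ Q = True OR True = True
Step 2: (True) → S = True → False (false only if antecedent True and consequent False) = False

False


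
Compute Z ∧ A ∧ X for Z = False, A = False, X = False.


Z = False, A = False, X = False
Step 1: Z ∧ A = False AND False = False
Step 2: (False) ∧ X = (False) AND False = False
AND is true only when ALL operands are true.

False


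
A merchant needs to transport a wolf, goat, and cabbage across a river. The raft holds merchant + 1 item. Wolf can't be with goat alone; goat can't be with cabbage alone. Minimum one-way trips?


1. merchant+goat → 2. merchant ← 3. merchant+wolf → 4. merchant+goat ← 5. merchant+cabbage → 6. merchant ← 7. merchant+goat →
Minimum trips = 7

7


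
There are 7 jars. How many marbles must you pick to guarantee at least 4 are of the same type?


Pigeonhole: to guarantee k in one of n categories, need (k-1)×n + 1.
k = 4, n = 7
Minimum = (4-1) × 7 + 1 = 3 × 7 + 1

22


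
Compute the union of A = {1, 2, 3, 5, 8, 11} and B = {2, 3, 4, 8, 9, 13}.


A = {1, 2, 3, 5, 8, 11}
B = {2, 3, 4, 8, 9, 13}
Operation: union
All elements combined: 1, 2, 3, 4, 5, 8, 9, 11, 13

{1, 2, 3, 4, 5, 8, 9, 11, 13}


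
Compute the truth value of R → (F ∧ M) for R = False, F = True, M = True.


R = False, F = True, M = True
Step 1: F ∧ M = True AND True = True
Step 2: R → (True): false only when R=True and consequent=False.
Result: True

True


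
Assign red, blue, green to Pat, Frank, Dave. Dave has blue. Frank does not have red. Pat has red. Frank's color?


From clues:
  Dave → blue
  Pat → red
By elimination, Frank gets the remaining.

green


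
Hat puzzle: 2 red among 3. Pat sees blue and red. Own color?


Total red = 2, seen red = 1
Own red = 2 - 1 = 1
Pat's hat is red.

red


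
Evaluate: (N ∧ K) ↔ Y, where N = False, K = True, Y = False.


N = False, K = True, Y = False
Step 1: N ∧ K = False AND True = False
Step 2: (False) ↔ Y: true when both sides have same truth value.
Result: False ↔ False = True

True


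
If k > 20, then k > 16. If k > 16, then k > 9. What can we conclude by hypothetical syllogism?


Hypothetical syllogism: P → Q, Q → R ⊢ P → R
Premise 1: k > 20 → k > 16
Premise 2: k > 16 → k > 9
Chain the implications: the middle term (k > 16) links the two.
Conclusion: If k > 20, then k > 9.

If k > 20, then k > 9.


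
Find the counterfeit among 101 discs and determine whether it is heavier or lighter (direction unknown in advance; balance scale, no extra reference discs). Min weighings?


Let n = 101. 202 possibilities (n discs × lighter/heavier); each weighing has 3 outcomes.
Bound for k weighings: say the first weighing puts j discs on each pan. If it tips, the 2j weighed discs remain suspects (each with a known direction) and k-1 weighings give 3^(k-1) outcomes; 3^(k-1) is odd, so 2j ≤ 3^(k-1) - 1. If it balances, the n - 2j unweighed discs remain with direction unknown: 2(n - 2j) ≤ 3^(k-1) - 1 by the same parity argument. Adding, n ≤ (3^(k-1) - 1) + (3^(k-1) - 1)/2 = (3^k - 3)/2, and the classical three-group strategy achieves this (3 discs in 2 weighings, 12 in 3, 39 in 4, 120 in 5).
So we need the smallest k with (3^k - 3)/2 ≥ 101.
k = 4: (3^4 - 3)/2 = 39 < 101 ✗
k = 5: (3^5 - 3)/2 = 120 ≥ 101 ✓

5


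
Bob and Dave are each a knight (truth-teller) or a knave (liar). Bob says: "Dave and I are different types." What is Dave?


Bob says: "Dave and I are different types."
Case 1: Bob is a Knight (truth-teller)
  Statement is true → they ARE different → Dave is a Knave
Case 2: Bob is a Knave (liar)
  Statement is false → they are NOT different → Dave is a Knave
In both cases, Dave is a Knave.

Knave


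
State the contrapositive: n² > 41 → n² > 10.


Original: If n² > 41, then n² > 10
Contrapositive: If ¬Q, then ¬P
Negate Q: not (n² > 10)
Negate P: not (n² > 41)

If not (n² > 10), then not (n² > 41).


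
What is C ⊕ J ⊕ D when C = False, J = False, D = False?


C = False, J = False, D = False
Step 1: C ⊕ J = False XOR False = False
Step 2: False ⊕ D = False XOR False = False
XOR is true when an odd number of operands are true.

False


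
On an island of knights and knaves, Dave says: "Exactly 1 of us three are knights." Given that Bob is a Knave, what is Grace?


Dave claims exactly 1 knights among Dave, Bob, Grace.
Given: Bob is a Knave.

Case 1: Dave is a Knight (tells truth)
  Then exactly 1 of the three are knights.
  Counting Dave, Bob: 1 knight(s) so far. Need 0 more → Grace = Knave.
Case 2: Dave is a Knave (lies)
  Then the count is NOT 1.
  If Grace = Knight, count = 1 = 1 → claim would be true, contradicts lie.
  If Grace = Knave, count = 0 ≠ 1 → lie confirmed ✓

Grace is a Knave.

Knave


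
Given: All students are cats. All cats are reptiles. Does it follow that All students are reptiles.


Premise 1: All students are cats.
Premise 2: All cats are reptiles.
Conclusion: All students are reptiles.
Barbara syllogism (AAA-1): All A are B, All B are C → All A are C.
Middle term (cats) distributed in premise 2.

Valid


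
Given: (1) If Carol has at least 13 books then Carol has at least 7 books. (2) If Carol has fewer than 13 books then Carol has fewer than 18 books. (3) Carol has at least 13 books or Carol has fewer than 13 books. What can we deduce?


Constructive dilemma: (P → Q) ∧ (R → S), P ∨ R ⊢ Q ∨ S
Premise 1: Carol has at least 13 books → Carol has at least 7 books
Premise 2: Carol has fewer than 13 books → Carol has fewer than 18 books
Premise 3: Carol has at least 13 books ∨ Carol has fewer than 13 books
Case 1: Assuming Carol has at least 13 books, then by Premise 1, Carol has at least 7 books.
Case 2: Assuming Carol has fewer than 13 books, then by Premise 2, Carol has fewer than 18 books.
Since one of Carol has at least 13 books or Carol has fewer than 13 books must hold, we get Carol has at least 7 books or Carol has fewer than 18 books.

Carol has at least 7 books or Carol has fewer than 18 books.


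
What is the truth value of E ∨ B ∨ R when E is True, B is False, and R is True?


E = True, B = False, R = True
Step 1: E ∨ B = True OR False = True
Step 2: True ∨ R = True OR True = True
OR is true when at least one operand is true.

True


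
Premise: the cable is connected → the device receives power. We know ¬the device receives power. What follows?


Modus tollens: P → Q, ¬Q ⊢ ¬P
P: the cable is connected
Q: the device receives power
We have P → Q and Q is false.
By modus tollens, P must be false.

It is not the case that the cable is connected


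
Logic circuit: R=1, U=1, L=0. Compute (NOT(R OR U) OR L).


R OR U = 1
NOT(1) = 0
0 OR 0 = 0

0


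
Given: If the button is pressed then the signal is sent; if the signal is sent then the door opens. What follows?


Hypothetical syllogism: P → Q, Q → R ⊢ P → R
Premise 1: the button is pressed → the signal is sent
Premise 2: the signal is sent → the door opens
Chain the implications: the middle term (the signal is sent) links the two.
Conclusion: If the button is pressed, then the door opens.

If the button is pressed, then the door opens.


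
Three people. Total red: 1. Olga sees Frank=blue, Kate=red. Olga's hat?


Total red = 1, seen red = 1
Own red = 1 - 1 = 0
Olga's hat is blue.

blue
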